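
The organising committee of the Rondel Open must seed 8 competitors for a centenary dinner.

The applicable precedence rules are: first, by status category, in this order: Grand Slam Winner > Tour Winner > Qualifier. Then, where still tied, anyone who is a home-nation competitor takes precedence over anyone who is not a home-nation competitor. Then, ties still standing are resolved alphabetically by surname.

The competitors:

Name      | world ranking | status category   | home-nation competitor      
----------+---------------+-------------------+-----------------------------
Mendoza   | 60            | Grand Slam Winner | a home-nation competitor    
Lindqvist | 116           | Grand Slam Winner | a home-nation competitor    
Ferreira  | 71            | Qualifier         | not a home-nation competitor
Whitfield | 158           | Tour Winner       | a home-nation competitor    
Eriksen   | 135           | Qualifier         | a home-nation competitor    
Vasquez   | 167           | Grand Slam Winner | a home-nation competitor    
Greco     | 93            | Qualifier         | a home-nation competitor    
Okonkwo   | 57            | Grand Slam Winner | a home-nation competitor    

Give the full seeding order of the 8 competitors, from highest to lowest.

By status category: Lindqvist, Mendoza, Okonkwo and Vasquez (Grand Slam Winner); then Whitfield (Tour Winner); then Eriksen, Greco and Ferreira (Qualifier).
Lindqvist, Mendoza, Okonkwo and Vasquez are each a home-nation competitor, so the next rule applies.
Among Lindqvist, Mendoza, Okonkwo and Vasquez, alphabetically by surname: Lindqvist before Mendoza before Okonkwo before Vasquez.
Among Eriksen, Greco and Ferreira, a home-nation competitor before not a home-nation competitor: Eriksen and Greco (a home-nation competitor) before Ferreira (not a home-nation competitor).
Among Eriksen and Greco, alphabetically by surname: Eriksen before Greco.
Full order: Lindqvist, Mendoza, Okonkwo, Vasquez, Whitfield, Eriksen, Greco, Ferreira.

Lindqvist, Mendoza, Okonkwo, Vasquez, Whitfield, Eriksen, Greco, Ferreira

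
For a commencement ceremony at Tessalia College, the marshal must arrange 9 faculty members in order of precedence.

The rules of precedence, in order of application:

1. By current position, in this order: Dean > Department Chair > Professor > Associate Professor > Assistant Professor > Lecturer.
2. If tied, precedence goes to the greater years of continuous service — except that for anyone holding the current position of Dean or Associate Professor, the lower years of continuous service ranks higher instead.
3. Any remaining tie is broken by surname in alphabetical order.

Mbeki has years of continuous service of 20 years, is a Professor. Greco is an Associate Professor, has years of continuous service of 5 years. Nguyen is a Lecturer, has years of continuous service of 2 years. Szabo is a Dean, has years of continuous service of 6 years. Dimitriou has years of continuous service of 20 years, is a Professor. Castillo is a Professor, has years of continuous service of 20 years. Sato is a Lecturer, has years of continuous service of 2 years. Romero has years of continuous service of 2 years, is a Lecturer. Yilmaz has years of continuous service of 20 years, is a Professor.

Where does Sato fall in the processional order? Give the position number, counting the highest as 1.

By current position: Szabo (Dean); then Castillo, Dimitriou, Mbeki and Yilmaz (Professor); then Greco (Associate Professor); then Nguyen, Romero and Sato (Lecturer).
Castillo, Dimitriou, Mbeki and Yilmaz all have years of continuous service 20 years, so the next rule applies.
Among Castillo, Dimitriou, Mbeki and Yilmaz, alphabetically by surname: Castillo before Dimitriou before Mbeki before Yilmaz.
Nguyen, Romero and Sato all have years of continuous service 2 years, so the next rule applies.
Among Nguyen, Romero and Sato, alphabetically by surname: Nguyen before Romero before Sato.
Order: Szabo, Castillo, Dimitriou, Mbeki, Yilmaz, Greco, Nguyen, Romero, Sato. So position 9.

9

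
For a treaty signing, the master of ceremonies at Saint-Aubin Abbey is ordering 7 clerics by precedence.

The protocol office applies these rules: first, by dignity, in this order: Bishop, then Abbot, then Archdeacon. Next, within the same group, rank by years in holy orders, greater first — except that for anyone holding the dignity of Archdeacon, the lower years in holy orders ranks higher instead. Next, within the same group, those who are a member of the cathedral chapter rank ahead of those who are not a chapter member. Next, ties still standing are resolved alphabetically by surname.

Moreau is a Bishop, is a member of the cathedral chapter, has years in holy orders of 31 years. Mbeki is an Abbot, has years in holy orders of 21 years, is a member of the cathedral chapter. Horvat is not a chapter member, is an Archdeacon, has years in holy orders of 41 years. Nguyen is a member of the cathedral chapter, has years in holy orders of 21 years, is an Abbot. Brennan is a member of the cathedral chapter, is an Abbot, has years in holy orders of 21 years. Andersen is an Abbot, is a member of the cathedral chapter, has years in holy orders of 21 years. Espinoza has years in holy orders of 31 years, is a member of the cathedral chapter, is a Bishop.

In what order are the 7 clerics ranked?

Espinoza, Moreau, Andersen, Brennan, Mbeki, Nguyen, Horvat

By dignity: Espinoza and Moreau (Bishop); then Andersen, Brennan, Mbeki and Nguyen (Abbot); then Horvat (Archdeacon).
Espinoza and Moreau both have years in holy orders 31 years, so the next rule applies.
Espinoza and Moreau are each a member of the cathedral chapter, so the next rule applies.
Among Espinoza and Moreau, alphabetically by surname: Espinoza before Moreau.
Andersen, Brennan, Mbeki and Nguyen all have years in holy orders 21 years, so the next rule applies.
Andersen, Brennan, Mbeki and Nguyen are each a member of the cathedral chapter, so the next rule applies.
Among Andersen, Brennan, Mbeki and Nguyen, alphabetically by surname: Andersen before Brennan before Mbeki before Nguyen.
Full order: Espinoza, Moreau, Andersen, Brennan, Mbeki, Nguyen, Horvat.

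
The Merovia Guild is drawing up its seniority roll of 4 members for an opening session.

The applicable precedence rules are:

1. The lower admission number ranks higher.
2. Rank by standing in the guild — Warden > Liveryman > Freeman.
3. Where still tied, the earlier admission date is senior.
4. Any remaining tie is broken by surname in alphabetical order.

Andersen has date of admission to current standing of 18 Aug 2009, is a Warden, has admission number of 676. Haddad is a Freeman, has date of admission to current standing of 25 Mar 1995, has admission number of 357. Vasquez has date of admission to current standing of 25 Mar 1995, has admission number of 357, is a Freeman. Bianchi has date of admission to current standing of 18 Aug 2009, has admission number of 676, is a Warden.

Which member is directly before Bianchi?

Andersen

By admission number (lower first): Haddad and Vasquez (both 357); then Andersen and Bianchi (both 676).
Haddad and Vasquez are each Freeman, so the next rule applies.
Haddad and Vasquez both have date of admission to current standing 25 Mar 1995, so the next rule applies.
Among Haddad and Vasquez, alphabetically by surname: Haddad before Vasquez.
Andersen and Bianchi are each Warden, so the next rule applies.
Andersen and Bianchi both have date of admission to current standing 18 Aug 2009, so the next rule applies.
Among Andersen and Bianchi, alphabetically by surname: Andersen before Bianchi.
Order: Haddad, Vasquez, Andersen, Bianchi.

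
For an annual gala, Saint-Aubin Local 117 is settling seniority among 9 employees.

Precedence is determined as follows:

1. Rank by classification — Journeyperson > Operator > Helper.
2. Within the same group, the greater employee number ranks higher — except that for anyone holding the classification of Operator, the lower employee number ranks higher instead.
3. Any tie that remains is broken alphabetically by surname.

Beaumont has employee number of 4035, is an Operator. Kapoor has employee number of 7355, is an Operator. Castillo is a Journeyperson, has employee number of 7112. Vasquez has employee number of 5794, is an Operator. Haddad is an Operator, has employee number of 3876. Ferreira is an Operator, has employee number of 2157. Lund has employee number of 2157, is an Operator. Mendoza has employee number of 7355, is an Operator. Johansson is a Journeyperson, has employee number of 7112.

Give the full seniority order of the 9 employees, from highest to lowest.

By classification: Castillo and Johansson (Journeyperson); then Ferreira, Lund, Haddad, Beaumont, Vasquez, Kapoor and Mendoza (Operator).
Castillo and Johansson both have employee number 7112, so the next rule applies.
Among Castillo and Johansson, alphabetically by surname: Castillo before Johansson.
Among Ferreira, Lund, Haddad, Beaumont, Vasquez, Kapoor and Mendoza, by employee number (lower first) (reversed rule for this group): Ferreira and Lund (2157) before Haddad (3876) before Beaumont (4035) before Vasquez (5794) before Kapoor and Mendoza (7355).
Among Ferreira and Lund, alphabetically by surname: Ferreira before Lund.
Among Kapoor and Mendoza, alphabetically by surname: Kapoor before Mendoza.
Full order: Castillo, Johansson, Ferreira, Lund, Haddad, Beaumont, Vasquez, Kapoor, Mendoza.

Castillo, Johansson, Ferreira, Lund, Haddad, Beaumont, Vasquez, Kapoor, Mendoza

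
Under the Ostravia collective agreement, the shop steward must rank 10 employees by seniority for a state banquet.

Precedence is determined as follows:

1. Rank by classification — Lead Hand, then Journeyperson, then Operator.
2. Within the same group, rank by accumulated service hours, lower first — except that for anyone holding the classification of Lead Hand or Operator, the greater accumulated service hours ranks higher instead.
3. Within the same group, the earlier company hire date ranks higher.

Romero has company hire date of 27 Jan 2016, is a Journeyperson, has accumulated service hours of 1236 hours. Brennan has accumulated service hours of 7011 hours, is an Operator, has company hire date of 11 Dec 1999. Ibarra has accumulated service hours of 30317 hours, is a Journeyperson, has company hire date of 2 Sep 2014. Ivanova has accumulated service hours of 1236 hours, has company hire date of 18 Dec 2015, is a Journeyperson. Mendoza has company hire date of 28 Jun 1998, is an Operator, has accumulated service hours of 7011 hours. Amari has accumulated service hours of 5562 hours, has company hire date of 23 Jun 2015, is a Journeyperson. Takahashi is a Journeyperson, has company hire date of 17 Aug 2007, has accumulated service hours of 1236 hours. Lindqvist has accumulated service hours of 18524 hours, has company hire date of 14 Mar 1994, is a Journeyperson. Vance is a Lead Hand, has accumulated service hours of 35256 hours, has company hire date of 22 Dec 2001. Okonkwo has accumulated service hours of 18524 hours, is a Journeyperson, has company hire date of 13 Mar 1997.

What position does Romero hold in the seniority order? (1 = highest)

4

By classification: Vance (Lead Hand); then Takahashi, Ivanova, Romero, Amari, Lindqvist, Okonkwo and Ibarra (Journeyperson); then Mendoza and Brennan (Operator).
Among Takahashi, Ivanova, Romero, Amari, Lindqvist, Okonkwo and Ibarra, by accumulated service hours (lower first): Takahashi, Ivanova and Romero (1236 hours) before Amari (5562 hours) before Lindqvist and Okonkwo (18524 hours) before Ibarra (30317 hours).
Among Takahashi, Ivanova and Romero, by company hire date (earlier first): Takahashi (17 Aug 2007) before Ivanova (18 Dec 2015) before Romero (27 Jan 2016).
Among Lindqvist and Okonkwo, by company hire date (earlier first): Lindqvist (14 Mar 1994) before Okonkwo (13 Mar 1997).
Mendoza and Brennan both have accumulated service hours 7011 hours, so the next rule applies.
Among Mendoza and Brennan, by company hire date (earlier first): Mendoza (28 Jun 1998) before Brennan (11 Dec 1999).
Order: Vance, Takahashi, Ivanova, Romero, Amari, Lindqvist, Okonkwo, Ibarra, Mendoza, Brennan. So position 4.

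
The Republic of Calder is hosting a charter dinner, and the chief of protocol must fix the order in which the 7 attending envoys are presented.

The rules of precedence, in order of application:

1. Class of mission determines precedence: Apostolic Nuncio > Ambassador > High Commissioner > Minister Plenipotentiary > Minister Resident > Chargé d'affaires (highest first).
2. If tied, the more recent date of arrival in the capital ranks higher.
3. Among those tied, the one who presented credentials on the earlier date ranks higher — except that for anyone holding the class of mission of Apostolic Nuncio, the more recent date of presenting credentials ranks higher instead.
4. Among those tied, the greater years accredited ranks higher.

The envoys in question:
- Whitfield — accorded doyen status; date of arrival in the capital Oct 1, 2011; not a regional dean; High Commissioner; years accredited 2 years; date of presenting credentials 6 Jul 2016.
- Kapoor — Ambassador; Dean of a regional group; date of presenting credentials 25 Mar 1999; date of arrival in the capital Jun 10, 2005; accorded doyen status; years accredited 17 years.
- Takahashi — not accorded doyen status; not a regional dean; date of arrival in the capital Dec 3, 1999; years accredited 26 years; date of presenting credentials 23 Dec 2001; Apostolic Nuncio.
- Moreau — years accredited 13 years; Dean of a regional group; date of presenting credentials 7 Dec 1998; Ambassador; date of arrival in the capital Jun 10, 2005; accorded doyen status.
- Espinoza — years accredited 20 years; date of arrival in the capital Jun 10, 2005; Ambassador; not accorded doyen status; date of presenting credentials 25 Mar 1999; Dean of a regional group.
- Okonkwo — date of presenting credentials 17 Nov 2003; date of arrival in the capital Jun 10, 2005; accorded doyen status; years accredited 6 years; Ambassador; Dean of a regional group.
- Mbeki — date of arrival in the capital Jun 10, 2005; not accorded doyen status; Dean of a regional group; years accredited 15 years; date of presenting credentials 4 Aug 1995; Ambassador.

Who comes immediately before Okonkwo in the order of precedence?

Kapoor

By class of mission: Takahashi (Apostolic Nuncio); then Mbeki, Moreau, Espinoza, Kapoor and Okonkwo (Ambassador); then Whitfield (High Commissioner).
Mbeki, Moreau, Espinoza, Kapoor and Okonkwo all have date of arrival in the capital Jun 10, 2005, so the next rule applies.
Among Mbeki, Moreau, Espinoza, Kapoor and Okonkwo, by date of presenting credentials (earlier first): Mbeki (4 Aug 1995) before Moreau (7 Dec 1998) before Espinoza and Kapoor (25 Mar 1999) before Okonkwo (17 Nov 2003).
Among Espinoza and Kapoor, by years accredited (higher first): Espinoza (20 years) before Kapoor (17 years).
Order: Takahashi, Mbeki, Moreau, Espinoza, Kapoor, Okonkwo, Whitfield.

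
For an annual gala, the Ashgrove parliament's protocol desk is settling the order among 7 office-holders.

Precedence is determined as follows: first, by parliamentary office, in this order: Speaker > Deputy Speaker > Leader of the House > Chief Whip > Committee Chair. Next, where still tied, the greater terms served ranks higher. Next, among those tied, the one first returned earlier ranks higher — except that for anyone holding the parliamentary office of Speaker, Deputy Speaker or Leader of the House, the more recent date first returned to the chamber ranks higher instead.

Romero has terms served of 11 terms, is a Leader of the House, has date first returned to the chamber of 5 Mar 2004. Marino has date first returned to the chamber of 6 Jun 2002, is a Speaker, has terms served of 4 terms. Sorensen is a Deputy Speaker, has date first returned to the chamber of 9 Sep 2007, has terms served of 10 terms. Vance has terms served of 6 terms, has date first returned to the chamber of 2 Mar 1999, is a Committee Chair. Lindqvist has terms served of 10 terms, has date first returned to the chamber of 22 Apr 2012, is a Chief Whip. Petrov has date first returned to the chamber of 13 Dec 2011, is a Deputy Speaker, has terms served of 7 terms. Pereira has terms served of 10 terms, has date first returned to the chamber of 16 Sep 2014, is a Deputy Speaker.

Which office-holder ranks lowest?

By parliamentary office: Marino (Speaker); then Pereira, Sorensen and Petrov (Deputy Speaker); then Romero (Leader of the House); then Lindqvist (Chief Whip); then Vance (Committee Chair).
Among Pereira, Sorensen and Petrov, by terms served (higher first): Pereira and Sorensen (10 terms) before Petrov (7 terms).
Among Pereira and Sorensen, by date first returned to the chamber (later first) (reversed rule for this group): Pereira (16 Sep 2014) before Sorensen (9 Sep 2007).
Order: Marino, Pereira, Sorensen, Petrov, Romero, Lindqvist, Vance.

Vance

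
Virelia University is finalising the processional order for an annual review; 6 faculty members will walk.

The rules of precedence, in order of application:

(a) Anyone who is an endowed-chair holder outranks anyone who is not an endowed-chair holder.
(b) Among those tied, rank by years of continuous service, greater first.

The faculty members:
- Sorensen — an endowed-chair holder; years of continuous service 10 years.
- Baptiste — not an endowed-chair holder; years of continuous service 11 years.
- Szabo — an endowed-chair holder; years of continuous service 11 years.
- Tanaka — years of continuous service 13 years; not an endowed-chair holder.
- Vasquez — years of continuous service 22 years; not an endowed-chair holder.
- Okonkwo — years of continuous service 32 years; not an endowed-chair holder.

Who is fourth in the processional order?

Vasquez

By the first rule: Szabo and Sorensen (both an endowed-chair holder); then Okonkwo, Vasquez, Tanaka and Baptiste (each not an endowed-chair holder).
Among Szabo and Sorensen, by years of continuous service (higher first): Szabo (11 years) before Sorensen (10 years).
Among Okonkwo, Vasquez, Tanaka and Baptiste, by years of continuous service (higher first): Okonkwo (32 years) before Vasquez (22 years) before Tanaka (13 years) before Baptiste (11 years).
Order: Szabo, Sorensen, Okonkwo, Vasquez, Tanaka, Baptiste.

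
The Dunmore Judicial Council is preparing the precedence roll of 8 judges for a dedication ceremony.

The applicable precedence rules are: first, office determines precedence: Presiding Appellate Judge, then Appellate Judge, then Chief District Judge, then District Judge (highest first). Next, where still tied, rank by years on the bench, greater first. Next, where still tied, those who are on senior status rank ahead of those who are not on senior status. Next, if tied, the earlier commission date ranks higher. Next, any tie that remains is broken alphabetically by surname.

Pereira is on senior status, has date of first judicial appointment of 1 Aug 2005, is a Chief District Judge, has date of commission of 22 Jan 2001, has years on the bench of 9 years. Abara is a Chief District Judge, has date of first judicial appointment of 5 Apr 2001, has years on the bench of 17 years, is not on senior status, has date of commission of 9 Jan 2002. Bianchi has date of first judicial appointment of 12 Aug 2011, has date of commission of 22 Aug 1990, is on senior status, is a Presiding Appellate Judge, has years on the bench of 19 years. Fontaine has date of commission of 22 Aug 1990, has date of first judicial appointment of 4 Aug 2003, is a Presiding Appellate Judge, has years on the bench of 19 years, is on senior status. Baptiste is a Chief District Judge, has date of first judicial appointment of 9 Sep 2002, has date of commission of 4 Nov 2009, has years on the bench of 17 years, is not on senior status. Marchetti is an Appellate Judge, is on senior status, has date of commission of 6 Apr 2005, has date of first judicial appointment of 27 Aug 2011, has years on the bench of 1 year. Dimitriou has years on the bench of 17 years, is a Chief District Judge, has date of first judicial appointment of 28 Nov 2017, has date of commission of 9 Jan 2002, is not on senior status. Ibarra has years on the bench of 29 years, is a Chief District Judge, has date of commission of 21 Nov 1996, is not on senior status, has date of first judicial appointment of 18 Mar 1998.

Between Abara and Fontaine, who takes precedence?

Fontaine

By office: Bianchi and Fontaine (Presiding Appellate Judge); then Marchetti (Appellate Judge); then Ibarra, Abara, Dimitriou, Baptiste and Pereira (Chief District Judge).
Bianchi and Fontaine both have years on the bench 19 years, so the next rule applies.
Bianchi and Fontaine are each on senior status, so the next rule applies.
Bianchi and Fontaine both have date of commission 22 Aug 1990, so the next rule applies.
Among Bianchi and Fontaine, alphabetically by surname: Bianchi before Fontaine.
Among Ibarra, Abara, Dimitriou, Baptiste and Pereira, by years on the bench (higher first): Ibarra (29 years) before Abara, Dimitriou and Baptiste (17 years) before Pereira (9 years).
Abara, Dimitriou and Baptiste are each not on senior status, so the next rule applies.
Among Abara, Dimitriou and Baptiste, by date of commission (earlier first): Abara and Dimitriou (9 Jan 2002) before Baptiste (4 Nov 2009).
Among Abara and Dimitriou, alphabetically by surname: Abara before Dimitriou.
So Fontaine takes precedence.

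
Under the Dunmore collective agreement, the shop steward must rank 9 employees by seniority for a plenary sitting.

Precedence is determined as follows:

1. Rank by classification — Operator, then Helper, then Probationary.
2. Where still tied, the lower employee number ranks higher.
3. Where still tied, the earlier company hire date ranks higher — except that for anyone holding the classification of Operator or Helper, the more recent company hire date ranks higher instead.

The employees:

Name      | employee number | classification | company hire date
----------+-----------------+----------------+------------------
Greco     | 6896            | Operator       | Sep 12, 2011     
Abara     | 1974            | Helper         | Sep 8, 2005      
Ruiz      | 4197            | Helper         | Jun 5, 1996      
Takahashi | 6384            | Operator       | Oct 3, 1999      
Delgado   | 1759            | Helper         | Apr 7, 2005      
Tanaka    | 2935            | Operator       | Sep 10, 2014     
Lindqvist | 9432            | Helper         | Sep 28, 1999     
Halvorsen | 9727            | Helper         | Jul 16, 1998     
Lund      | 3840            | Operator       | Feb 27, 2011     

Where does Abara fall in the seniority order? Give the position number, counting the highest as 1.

By classification: Tanaka, Lund, Takahashi and Greco (Operator); then Delgado, Abara, Ruiz, Lindqvist and Halvorsen (Helper).
Among Tanaka, Lund, Takahashi and Greco, by employee number (lower first): Tanaka (2935) before Lund (3840) before Takahashi (6384) before Greco (6896).
Among Delgado, Abara, Ruiz, Lindqvist and Halvorsen, by employee number (lower first): Delgado (1759) before Abara (1974) before Ruiz (4197) before Lindqvist (9432) before Halvorsen (9727).
Order: Tanaka, Lund, Takahashi, Greco, Delgado, Abara, Ruiz, Lindqvist, Halvorsen. So position 6.

6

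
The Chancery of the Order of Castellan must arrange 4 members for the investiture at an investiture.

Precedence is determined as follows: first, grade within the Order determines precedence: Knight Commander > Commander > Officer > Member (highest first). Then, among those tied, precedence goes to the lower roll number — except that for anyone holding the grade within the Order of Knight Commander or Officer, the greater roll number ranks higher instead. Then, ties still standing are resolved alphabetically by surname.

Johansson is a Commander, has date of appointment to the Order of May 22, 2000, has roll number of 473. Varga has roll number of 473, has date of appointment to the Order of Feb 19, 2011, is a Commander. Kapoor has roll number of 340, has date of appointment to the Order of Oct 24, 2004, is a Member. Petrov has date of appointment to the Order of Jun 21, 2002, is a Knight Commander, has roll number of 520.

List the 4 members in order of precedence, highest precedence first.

Petrov, Johansson, Varga, Kapoor

By grade within the Order: Petrov (Knight Commander); then Johansson and Varga (Commander); then Kapoor (Member).
Johansson and Varga both have roll number 473, so the next rule applies.
Among Johansson and Varga, alphabetically by surname: Johansson before Varga.
Full order: Petrov, Johansson, Varga, Kapoor.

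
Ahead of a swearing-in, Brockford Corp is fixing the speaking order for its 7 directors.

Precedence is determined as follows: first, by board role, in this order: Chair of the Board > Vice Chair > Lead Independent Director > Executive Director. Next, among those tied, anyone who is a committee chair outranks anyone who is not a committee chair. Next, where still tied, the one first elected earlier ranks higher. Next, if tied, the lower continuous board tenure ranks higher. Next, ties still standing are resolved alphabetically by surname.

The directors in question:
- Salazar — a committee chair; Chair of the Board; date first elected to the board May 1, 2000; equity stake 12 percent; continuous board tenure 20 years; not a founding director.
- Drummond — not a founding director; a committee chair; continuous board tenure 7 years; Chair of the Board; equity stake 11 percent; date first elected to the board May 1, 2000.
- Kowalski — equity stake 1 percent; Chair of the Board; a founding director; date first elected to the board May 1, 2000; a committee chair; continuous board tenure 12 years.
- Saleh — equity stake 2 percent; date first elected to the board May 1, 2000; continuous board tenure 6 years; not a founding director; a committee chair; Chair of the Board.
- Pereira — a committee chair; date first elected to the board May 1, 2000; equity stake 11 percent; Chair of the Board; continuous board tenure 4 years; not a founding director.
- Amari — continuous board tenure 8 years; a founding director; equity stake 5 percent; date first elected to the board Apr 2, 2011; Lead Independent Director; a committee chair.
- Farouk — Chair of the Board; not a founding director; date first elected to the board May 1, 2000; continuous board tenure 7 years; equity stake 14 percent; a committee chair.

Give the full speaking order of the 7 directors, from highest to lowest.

By board role: Pereira, Saleh, Drummond, Farouk, Kowalski and Salazar (Chair of the Board); then Amari (Lead Independent Director).
Pereira, Saleh, Drummond, Farouk, Kowalski and Salazar are each a committee chair, so the next rule applies.
Pereira, Saleh, Drummond, Farouk, Kowalski and Salazar all have date first elected to the board May 1, 2000, so the next rule applies.
Among Pereira, Saleh, Drummond, Farouk, Kowalski and Salazar, by continuous board tenure (lower first): Pereira (4 years) before Saleh (6 years) before Drummond and Farouk (7 years) before Kowalski (12 years) before Salazar (20 years).
Among Drummond and Farouk, alphabetically by surname: Drummond before Farouk.
Full order: Pereira, Saleh, Drummond, Farouk, Kowalski, Salazar, Amari.

Pereira, Saleh, Drummond, Farouk, Kowalski, Salazar, Amari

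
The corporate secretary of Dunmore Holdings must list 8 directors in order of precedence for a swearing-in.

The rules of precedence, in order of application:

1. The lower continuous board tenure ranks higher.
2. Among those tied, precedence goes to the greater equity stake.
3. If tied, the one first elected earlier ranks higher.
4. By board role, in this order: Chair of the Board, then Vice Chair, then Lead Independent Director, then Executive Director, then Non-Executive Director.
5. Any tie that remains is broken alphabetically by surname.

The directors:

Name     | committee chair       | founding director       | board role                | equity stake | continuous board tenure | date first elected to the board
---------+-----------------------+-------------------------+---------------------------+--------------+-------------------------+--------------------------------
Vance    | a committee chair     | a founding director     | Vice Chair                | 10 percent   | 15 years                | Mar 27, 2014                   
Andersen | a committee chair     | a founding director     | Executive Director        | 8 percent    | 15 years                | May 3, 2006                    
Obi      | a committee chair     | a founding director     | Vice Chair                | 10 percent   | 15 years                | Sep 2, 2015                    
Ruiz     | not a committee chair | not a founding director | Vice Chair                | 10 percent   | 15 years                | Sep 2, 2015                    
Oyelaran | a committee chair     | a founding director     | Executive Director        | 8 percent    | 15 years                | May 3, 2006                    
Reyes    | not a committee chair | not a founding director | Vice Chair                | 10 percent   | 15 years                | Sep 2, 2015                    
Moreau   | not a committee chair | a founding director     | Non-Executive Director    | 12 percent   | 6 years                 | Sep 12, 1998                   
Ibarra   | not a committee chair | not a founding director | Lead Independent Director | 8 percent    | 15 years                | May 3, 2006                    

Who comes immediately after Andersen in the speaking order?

By continuous board tenure (lower first): Moreau (6 years); then Vance, Obi, Reyes, Ruiz, Ibarra, Andersen and Oyelaran (each 15 years).
Among Vance, Obi, Reyes, Ruiz, Ibarra, Andersen and Oyelaran, by equity stake (higher first): Vance, Obi, Reyes and Ruiz (10 percent) before Ibarra, Andersen and Oyelaran (8 percent).
Among Vance, Obi, Reyes and Ruiz, by date first elected to the board (earlier first): Vance (Mar 27, 2014) before Obi, Reyes and Ruiz (Sep 2, 2015).
Obi, Reyes and Ruiz are each Vice Chair, so the next rule applies.
Among Obi, Reyes and Ruiz, alphabetically by surname: Obi before Reyes before Ruiz.
Ibarra, Andersen and Oyelaran all have date first elected to the board May 3, 2006, so the next rule applies.
Among Ibarra, Andersen and Oyelaran, by board role: Ibarra (Lead Independent Director) before Andersen and Oyelaran (Executive Director).
Among Andersen and Oyelaran, alphabetically by surname: Andersen before Oyelaran.
Order: Moreau, Vance, Obi, Reyes, Ruiz, Ibarra, Andersen, Oyelaran.

Oyelaran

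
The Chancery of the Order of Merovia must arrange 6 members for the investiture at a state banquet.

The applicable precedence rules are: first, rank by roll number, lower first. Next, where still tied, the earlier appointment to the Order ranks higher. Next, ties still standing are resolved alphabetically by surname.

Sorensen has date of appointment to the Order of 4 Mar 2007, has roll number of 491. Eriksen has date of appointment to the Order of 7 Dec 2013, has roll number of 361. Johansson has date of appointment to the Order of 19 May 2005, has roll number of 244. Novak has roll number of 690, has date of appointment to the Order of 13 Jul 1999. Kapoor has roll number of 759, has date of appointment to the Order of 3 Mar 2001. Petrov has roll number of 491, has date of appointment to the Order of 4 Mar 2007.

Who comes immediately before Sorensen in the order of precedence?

By roll number (lower first): Johansson (244); then Eriksen (361); then Petrov and Sorensen (both 491); then Novak (690); then Kapoor (759).
Petrov and Sorensen both have date of appointment to the Order 4 Mar 2007, so the next rule applies.
Among Petrov and Sorensen, alphabetically by surname: Petrov before Sorensen.
Order: Johansson, Eriksen, Petrov, Sorensen, Novak, Kapoor.

Petrov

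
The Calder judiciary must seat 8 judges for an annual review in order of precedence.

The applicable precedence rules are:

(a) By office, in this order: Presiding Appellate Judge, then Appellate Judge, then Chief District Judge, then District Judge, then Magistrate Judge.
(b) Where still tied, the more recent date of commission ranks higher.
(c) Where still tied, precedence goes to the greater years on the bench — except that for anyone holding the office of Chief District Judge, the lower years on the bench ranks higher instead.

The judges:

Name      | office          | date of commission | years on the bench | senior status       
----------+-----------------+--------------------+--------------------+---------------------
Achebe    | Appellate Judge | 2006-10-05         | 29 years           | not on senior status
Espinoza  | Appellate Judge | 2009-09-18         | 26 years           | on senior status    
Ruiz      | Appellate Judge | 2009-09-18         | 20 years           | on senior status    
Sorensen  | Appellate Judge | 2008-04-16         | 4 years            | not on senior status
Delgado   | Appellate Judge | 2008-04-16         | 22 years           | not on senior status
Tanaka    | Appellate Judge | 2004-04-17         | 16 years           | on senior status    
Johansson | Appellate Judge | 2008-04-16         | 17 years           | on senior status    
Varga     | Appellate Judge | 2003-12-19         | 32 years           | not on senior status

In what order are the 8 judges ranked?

Espinoza, Ruiz, Delgado, Johansson, Sorensen, Achebe, Tanaka, Varga

By office: Espinoza, Ruiz, Delgado, Johansson, Sorensen, Achebe, Tanaka and Varga (Appellate Judge).
Among Espinoza, Ruiz, Delgado, Johansson, Sorensen, Achebe, Tanaka and Varga, by date of commission (later first): Espinoza and Ruiz (2009-09-18) before Delgado, Johansson and Sorensen (2008-04-16) before Achebe (2006-10-05) before Tanaka (2004-04-17) before Varga (2003-12-19).
Among Espinoza and Ruiz, by years on the bench (higher first): Espinoza (26 years) before Ruiz (20 years).
Among Delgado, Johansson and Sorensen, by years on the bench (higher first): Delgado (22 years) before Johansson (17 years) before Sorensen (4 years).
Full order: Espinoza, Ruiz, Delgado, Johansson, Sorensen, Achebe, Tanaka, Varga.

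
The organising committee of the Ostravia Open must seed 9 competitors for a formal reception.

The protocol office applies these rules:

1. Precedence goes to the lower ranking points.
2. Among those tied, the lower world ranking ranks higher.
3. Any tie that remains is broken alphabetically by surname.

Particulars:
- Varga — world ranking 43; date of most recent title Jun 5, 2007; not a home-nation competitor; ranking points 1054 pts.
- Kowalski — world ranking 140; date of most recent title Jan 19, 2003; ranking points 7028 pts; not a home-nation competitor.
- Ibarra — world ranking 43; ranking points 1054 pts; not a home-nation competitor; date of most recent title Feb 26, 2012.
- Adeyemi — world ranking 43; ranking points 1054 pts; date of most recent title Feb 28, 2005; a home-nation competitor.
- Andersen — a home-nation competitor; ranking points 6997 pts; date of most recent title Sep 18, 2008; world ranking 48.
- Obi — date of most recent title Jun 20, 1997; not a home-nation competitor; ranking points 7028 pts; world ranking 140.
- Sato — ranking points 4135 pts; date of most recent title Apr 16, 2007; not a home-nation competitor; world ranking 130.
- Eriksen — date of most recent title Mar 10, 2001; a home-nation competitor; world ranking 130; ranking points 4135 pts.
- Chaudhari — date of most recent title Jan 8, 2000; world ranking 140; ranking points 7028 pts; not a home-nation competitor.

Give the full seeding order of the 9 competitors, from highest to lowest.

By ranking points (lower first): Adeyemi, Ibarra and Varga (each 1054 pts); then Eriksen and Sato (both 4135 pts); then Andersen (6997 pts); then Chaudhari, Kowalski and Obi (each 7028 pts).
Adeyemi, Ibarra and Varga all have world ranking 43, so the next rule applies.
Among Adeyemi, Ibarra and Varga, alphabetically by surname: Adeyemi before Ibarra before Varga.
Eriksen and Sato both have world ranking 130, so the next rule applies.
Among Eriksen and Sato, alphabetically by surname: Eriksen before Sato.
Chaudhari, Kowalski and Obi all have world ranking 140, so the next rule applies.
Among Chaudhari, Kowalski and Obi, alphabetically by surname: Chaudhari before Kowalski before Obi.
Full order: Adeyemi, Ibarra, Varga, Eriksen, Sato, Andersen, Chaudhari, Kowalski, Obi.

Adeyemi, Ibarra, Varga, Eriksen, Sato, Andersen, Chaudhari, Kowalski, Obi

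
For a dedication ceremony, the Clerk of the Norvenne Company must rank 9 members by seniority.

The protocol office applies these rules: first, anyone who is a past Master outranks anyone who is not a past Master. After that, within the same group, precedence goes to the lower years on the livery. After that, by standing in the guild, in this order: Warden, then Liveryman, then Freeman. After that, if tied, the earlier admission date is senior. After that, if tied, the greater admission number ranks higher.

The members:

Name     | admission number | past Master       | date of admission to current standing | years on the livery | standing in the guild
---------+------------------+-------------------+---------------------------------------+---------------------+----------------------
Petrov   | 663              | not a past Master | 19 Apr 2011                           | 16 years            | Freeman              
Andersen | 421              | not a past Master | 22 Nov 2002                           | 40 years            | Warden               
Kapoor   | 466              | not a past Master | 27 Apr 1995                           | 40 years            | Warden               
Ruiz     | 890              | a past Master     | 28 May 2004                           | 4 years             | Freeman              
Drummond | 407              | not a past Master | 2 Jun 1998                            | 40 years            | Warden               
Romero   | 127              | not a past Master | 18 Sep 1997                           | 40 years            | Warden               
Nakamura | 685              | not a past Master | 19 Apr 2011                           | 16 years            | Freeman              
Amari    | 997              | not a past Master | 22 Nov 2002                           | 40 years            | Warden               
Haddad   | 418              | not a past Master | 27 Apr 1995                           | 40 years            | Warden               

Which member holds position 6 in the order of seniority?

Romero

By the first rule: Ruiz (a past Master); then Nakamura, Petrov, Kapoor, Haddad, Romero, Drummond, Amari and Andersen (each not a past Master).
Among Nakamura, Petrov, Kapoor, Haddad, Romero, Drummond, Amari and Andersen, by years on the livery (lower first): Nakamura and Petrov (16 years) before Kapoor, Haddad, Romero, Drummond, Amari and Andersen (40 years).
Nakamura and Petrov are each Freeman, so the next rule applies.
Nakamura and Petrov both have date of admission to current standing 19 Apr 2011, so the next rule applies.
Among Nakamura and Petrov, by admission number (higher first): Nakamura (685) before Petrov (663).
Kapoor, Haddad, Romero, Drummond, Amari and Andersen are each Warden, so the next rule applies.
Among Kapoor, Haddad, Romero, Drummond, Amari and Andersen, by date of admission to current standing (earlier first): Kapoor and Haddad (27 Apr 1995) before Romero (18 Sep 1997) before Drummond (2 Jun 1998) before Amari and Andersen (22 Nov 2002).
Among Kapoor and Haddad, by admission number (higher first): Kapoor (466) before Haddad (418).
Among Amari and Andersen, by admission number (higher first): Amari (997) before Andersen (421).
Order: Ruiz, Nakamura, Petrov, Kapoor, Haddad, Romero, Drummond, Amari, Andersen.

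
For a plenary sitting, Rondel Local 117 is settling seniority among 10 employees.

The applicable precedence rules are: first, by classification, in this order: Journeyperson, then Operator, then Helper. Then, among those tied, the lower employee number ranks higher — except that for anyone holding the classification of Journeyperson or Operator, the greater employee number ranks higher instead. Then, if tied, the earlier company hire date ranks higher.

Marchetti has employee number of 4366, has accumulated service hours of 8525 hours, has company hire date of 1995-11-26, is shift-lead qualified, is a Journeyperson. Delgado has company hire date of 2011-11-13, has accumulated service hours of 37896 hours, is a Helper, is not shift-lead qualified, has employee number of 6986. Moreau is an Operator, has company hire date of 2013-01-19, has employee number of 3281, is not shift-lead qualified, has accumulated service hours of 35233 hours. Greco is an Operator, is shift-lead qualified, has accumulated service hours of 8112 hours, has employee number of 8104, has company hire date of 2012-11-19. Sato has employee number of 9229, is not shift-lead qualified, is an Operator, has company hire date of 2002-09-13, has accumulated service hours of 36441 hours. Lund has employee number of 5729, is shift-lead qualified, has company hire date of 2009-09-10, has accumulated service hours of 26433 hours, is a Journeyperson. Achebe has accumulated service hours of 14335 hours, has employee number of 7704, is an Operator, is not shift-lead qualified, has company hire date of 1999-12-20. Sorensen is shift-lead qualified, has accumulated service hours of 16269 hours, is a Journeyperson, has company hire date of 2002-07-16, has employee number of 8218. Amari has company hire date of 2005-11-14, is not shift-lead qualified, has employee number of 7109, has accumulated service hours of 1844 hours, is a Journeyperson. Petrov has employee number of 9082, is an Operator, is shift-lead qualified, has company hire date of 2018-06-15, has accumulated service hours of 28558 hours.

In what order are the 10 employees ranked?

Sorensen, Amari, Lund, Marchetti, Sato, Petrov, Greco, Achebe, Moreau, Delgado

By classification: Sorensen, Amari, Lund and Marchetti (Journeyperson); then Sato, Petrov, Greco, Achebe and Moreau (Operator); then Delgado (Helper).
Among Sorensen, Amari, Lund and Marchetti, by employee number (higher first) (reversed rule for this group): Sorensen (8218) before Amari (7109) before Lund (5729) before Marchetti (4366).
Among Sato, Petrov, Greco, Achebe and Moreau, by employee number (higher first) (reversed rule for this group): Sato (9229) before Petrov (9082) before Greco (8104) before Achebe (7704) before Moreau (3281).
Full order: Sorensen, Amari, Lund, Marchetti, Sato, Petrov, Greco, Achebe, Moreau, Delgado.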